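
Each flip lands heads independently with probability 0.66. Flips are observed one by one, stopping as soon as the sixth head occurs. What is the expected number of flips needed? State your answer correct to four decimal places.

Y = total flips until the sixth success; negative binomial with r=6, p=0.66.
E[Y] = r / p = 6 / 0.66 = 9.090909

9.0909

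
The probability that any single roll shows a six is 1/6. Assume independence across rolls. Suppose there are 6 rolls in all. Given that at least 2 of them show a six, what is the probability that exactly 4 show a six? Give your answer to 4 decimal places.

0.0305

X ~ Binomial(6, 0.166667). Want P(X=4 | X≥2) = P(X=4) / P(X≥2).
P(X=4) = C(6,4)·0.166667^4·0.833333^2 = 0.008038
P(X≥2) = 1 − 0.334898 − 0.401878 = 0.263224
Ratio = 0.008038 / 0.263224 = 0.030535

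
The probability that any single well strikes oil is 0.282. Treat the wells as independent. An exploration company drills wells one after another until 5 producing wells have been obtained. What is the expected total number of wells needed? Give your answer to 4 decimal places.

17.7305

Y = total wells until the fifth success; negative binomial with r=5, p=0.282.
E[Y] = r / p = 5 / 0.282 = 17.730496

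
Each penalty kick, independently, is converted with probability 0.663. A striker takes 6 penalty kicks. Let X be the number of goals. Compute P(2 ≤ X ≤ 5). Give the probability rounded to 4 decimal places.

0.8963

X ~ Binomial(6, 0.663); P(2 ≤ X ≤ 5) = Σ C(6,k) p^k (1−p)^(6−k) over k:
  k=2: C(6,2)·0.663^2·0.337^4 = 0.085043
  k=3: C(6,3)·0.663^3·0.337^3 = 0.223080
  k=4: C(6,4)·0.663^4·0.337^2 = 0.329159
  k=5: C(6,5)·0.663^5·0.337^1 = 0.259029
Total = 0.896311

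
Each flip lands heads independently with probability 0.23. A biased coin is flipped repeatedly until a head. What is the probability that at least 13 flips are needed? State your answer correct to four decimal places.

0.0434

Y = number of flips to the first success; geometric, p = 0.23.
P(Y > 12) = P(first 12 all fail) = (1−p)^12 = 0.043440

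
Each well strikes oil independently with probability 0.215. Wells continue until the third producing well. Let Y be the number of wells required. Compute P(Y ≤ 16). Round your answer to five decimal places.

0.70092

Finishing within 16 wells ⇔ at least 3 successes in the first 16. With X ~ Binomial(16, 0.215), P(Y ≤ 16) = 1 − P(X ≤ 2).
  k=0: C(16,0)·0.215^0·0.785^16 = 0.0207929
  k=1: C(16,1)·0.215^1·0.785^15 = 0.0911178
  k=2: C(16,2)·0.215^2·0.785^14 = 0.1871688
1 − 0.2990794 = 0.7009206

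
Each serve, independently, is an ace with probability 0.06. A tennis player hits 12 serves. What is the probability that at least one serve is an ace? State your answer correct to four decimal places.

P(at least one) = 1 − P(none) = 1 − (1 − 0.06)^12
= 1 − 0.475920 = 0.524080

0.5241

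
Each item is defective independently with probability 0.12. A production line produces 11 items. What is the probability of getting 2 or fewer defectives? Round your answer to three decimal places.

X ~ Binomial(11, 0.12); P(X ≤ 2) = Σ C(11,k) p^k (1−p)^(11−k) over k:
  k=0: C(11,0)·0.12^0·0.88^11 = 0.24508
  k=1: C(11,1)·0.12^1·0.88^10 = 0.36762
  k=2: C(11,2)·0.12^2·0.88^9 = 0.25065
Total = 0.86335

0.863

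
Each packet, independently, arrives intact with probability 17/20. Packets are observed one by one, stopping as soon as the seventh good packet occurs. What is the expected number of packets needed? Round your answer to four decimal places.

8.2353

Y = total packets until the seventh success; negative binomial with r=7, p=0.85.
E[Y] = r / p = 7 / 0.85 = 8.235294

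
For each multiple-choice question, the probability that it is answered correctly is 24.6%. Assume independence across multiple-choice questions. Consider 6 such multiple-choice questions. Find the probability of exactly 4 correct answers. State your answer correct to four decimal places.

X ~ Binomial(n=6, p=0.246).
P(X=4) = C(6,4) · p^4 · (1−p)^2
= 15 · 0.0036622 · 0.56852 = 0.031230

0.0312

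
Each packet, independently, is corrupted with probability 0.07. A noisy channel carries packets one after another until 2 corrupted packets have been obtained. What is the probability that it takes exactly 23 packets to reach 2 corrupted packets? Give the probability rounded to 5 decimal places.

Y = trial on which the second success occurs; negative binomial, r=2, p=0.07.
P(Y=23) = C(22,1) · p^2 · (1−p)^21
= 22 · 0.0049 · 0.21784 = 0.0234834

0.02348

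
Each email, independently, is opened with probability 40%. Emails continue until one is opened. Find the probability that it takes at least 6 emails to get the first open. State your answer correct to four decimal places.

Y = number of emails to the first success; geometric, p = 0.40.
P(Y > 5) = P(first 5 all fail) = (1−p)^5 = 0.077760

0.0778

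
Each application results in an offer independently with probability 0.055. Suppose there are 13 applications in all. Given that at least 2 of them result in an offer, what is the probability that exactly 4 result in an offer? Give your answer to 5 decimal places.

X ~ Binomial(13, 0.055). Want P(X=4 | X≥2) = P(X=4) / P(X≥2).
P(X=4) = C(13,4)·0.055^4·0.945^9 = 0.0039323
P(X≥2) = 1 − 0.4793067 − 0.3626501 = 0.1580432
Ratio = 0.0039323 / 0.1580432 = 0.0248810

0.02488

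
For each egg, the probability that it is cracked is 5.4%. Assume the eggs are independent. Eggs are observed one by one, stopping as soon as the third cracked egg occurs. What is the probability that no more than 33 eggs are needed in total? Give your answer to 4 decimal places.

0.2628

Finishing within 33 eggs ⇔ at least 3 successes in the first 33. With X ~ Binomial(33, 0.054), P(Y ≤ 33) = 1 − P(X ≤ 2).
  k=0: C(33,0)·0.054^0·0.946^33 = 0.160106
  k=1: C(33,1)·0.054^1·0.946^32 = 0.301595
  k=2: C(33,2)·0.054^2·0.946^31 = 0.275452
1 − 0.737153 = 0.262847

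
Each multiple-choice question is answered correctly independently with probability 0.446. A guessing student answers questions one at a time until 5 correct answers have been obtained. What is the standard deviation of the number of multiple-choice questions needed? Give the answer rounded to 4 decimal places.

3.7317

Y = total multiple-choice questions until the fifth success; negative binomial with r=5, p=0.446.
SD(Y) = √[r(1−p)/p²] = √(13.925476) = 3.731685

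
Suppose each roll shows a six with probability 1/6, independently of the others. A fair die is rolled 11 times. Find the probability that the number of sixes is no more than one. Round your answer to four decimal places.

X ~ Binomial(11, 0.166667); P(X ≤ 1) = Σ C(11,k) p^k (1−p)^(11−k) over k:
  k=0: C(11,0)·0.166667^0·0.833333^11 = 0.134588
  k=1: C(11,1)·0.166667^1·0.833333^10 = 0.296094
Total = 0.430682

0.4307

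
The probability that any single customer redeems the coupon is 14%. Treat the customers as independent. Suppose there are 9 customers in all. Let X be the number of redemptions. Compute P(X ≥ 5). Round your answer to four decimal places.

0.0041

X ~ Binomial(9, 0.14); P(X ≥ 5) = Σ C(9,k) p^k (1−p)^(9−k) over k:
  k=5: C(9,5)·0.14^5·0.86^4 = 0.003707
  k=6: C(9,6)·0.14^6·0.86^3 = 0.000402
  k=7: C(9,7)·0.14^7·0.86^2 = 0.000028
  k=8: C(9,8)·0.14^8·0.86^1 = 0.000001
  k=9: C(9,9)·0.14^9·0.86^0 = 0.000000
Total = 0.004138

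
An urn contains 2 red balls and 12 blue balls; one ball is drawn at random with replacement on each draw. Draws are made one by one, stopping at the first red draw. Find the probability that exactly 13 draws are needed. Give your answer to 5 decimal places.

Geometric (trials to first success), p = 0.142857.
P(Y = 13) = (1−p)^12 · p = 0.15727 · 0.142857 = 0.0224668

0.02247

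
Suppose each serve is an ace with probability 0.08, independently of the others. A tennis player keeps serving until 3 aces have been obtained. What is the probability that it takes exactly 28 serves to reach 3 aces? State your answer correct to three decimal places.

Y = trial on which the third success occurs; negative binomial, r=3, p=0.08.
P(Y=28) = C(27,2) · p^3 · (1−p)^25
= 351 · 0.000512 · 0.12436 = 0.02235

0.022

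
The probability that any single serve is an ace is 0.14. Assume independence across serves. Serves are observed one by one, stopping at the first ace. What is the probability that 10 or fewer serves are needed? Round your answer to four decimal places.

Y = number of serves to the first success; geometric, p = 0.14.
P(Y ≤ 10) = 1 − (1−p)^10 = 1 − 0.221302 = 0.778698

0.7787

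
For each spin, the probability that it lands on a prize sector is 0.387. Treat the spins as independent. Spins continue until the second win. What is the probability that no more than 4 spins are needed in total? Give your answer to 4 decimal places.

0.5022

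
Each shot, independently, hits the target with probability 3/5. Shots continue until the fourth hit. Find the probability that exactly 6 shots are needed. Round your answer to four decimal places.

0.2074

Y = trial on which the fourth success occurs; negative binomial, r=4, p=0.60.
P(Y=6) = C(5,3) · p^4 · (1−p)^2
= 10 · 0.1296 · 0.16 = 0.207360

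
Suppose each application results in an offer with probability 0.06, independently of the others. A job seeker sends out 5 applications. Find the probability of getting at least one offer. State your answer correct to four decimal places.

0.2661

P(at least one) = 1 − P(none) = 1 − (1 − 0.06)^5
= 1 − 0.733904 = 0.266096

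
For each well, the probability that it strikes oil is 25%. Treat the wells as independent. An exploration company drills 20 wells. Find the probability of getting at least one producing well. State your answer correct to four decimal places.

P(at least one) = 1 − P(none) = 1 − (1 − 0.25)^20
= 1 − 0.003171 = 0.996829

0.9968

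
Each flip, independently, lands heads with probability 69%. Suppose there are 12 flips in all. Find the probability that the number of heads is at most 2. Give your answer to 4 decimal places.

X ~ Binomial(12, 0.69); P(X ≤ 2) = Σ C(12,k) p^k (1−p)^(12−k) over k:
  k=0: C(12,0)·0.69^0·0.31^12 = 0.000001
  k=1: C(12,1)·0.69^1·0.31^11 = 0.000021
  k=2: C(12,2)·0.69^2·0.31^10 = 0.000258
Total = 0.000279

0.0003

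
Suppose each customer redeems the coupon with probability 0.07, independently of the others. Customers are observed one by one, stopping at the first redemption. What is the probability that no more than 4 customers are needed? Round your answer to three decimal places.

Y = number of customers to the first success; geometric, p = 0.07.
P(Y ≤ 4) = 1 − (1−p)^4 = 1 − 0.74805 = 0.25195

0.252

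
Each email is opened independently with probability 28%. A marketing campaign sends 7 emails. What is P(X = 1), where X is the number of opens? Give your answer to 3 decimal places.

X ~ Binomial(n=7, p=0.28).
P(X=1) = C(7,1) · p^1 · (1−p)^6
= 7 · 0.28 · 0.13931 = 0.27306

0.273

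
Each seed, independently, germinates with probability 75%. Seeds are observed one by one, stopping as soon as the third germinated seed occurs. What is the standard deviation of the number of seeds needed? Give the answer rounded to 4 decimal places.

Y = total seeds until the third success; negative binomial with r=3, p=0.75.
SD(Y) = √[r(1−p)/p²] = √(1.333333) = 1.154701

1.1547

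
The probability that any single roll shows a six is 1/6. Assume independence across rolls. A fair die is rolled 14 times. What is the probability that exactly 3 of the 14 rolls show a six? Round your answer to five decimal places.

0.22681

X ~ Binomial(n=14, p=0.166667).
P(X=3) = C(14,3) · p^3 · (1−p)^11
= 364 · 0.0046296 · 0.13459 = 0.2268057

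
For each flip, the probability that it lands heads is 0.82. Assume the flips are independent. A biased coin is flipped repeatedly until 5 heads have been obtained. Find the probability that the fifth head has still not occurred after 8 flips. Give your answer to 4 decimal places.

0.0397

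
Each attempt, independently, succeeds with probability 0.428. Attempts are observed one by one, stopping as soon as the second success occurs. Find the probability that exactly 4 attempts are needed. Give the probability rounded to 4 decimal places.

0.1798

Y = trial on which the second success occurs; negative binomial, r=2, p=0.428.
P(Y=4) = C(3,1) · p^2 · (1−p)^2
= 3 · 0.18318 · 0.32718 = 0.179805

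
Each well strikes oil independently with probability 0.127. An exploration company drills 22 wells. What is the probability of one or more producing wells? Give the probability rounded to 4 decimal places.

0.9496

P(at least one) = 1 − P(none) = 1 − (1 − 0.127)^22
= 1 − 0.050386 = 0.949614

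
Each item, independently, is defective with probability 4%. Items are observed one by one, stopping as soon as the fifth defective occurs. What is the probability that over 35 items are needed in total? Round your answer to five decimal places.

0.98779

Needing more than 35 items ⇔ fewer than 5 successes in the first 35. With X ~ Binomial(35, 0.04), P(Y > 35) = P(X ≤ 4).
  k=0: C(35,0)·0.04^0·0.96^35 = 0.2396035
  k=1: C(35,1)·0.04^1·0.96^34 = 0.3494218
  k=2: C(35,2)·0.04^2·0.96^33 = 0.2475071
  k=3: C(35,3)·0.04^3·0.96^32 = 0.1134407
  k=4: C(35,4)·0.04^4·0.96^31 = 0.0378136
P(X ≤ 4) = 0.9877867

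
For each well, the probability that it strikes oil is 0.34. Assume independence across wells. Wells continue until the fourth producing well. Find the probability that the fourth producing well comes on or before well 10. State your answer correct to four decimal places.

0.4589

Finishing within 10 wells ⇔ at least 4 successes in the first 10. With X ~ Binomial(10, 0.34), P(Y ≤ 10) = 1 − P(X ≤ 3).
  k=0: C(10,0)·0.34^0·0.66^10 = 0.015683
  k=1: C(10,1)·0.34^1·0.66^9 = 0.080793
  k=2: C(10,2)·0.34^2·0.66^8 = 0.187293
  k=3: C(10,3)·0.34^3·0.66^7 = 0.257292
1 − 0.541061 = 0.458939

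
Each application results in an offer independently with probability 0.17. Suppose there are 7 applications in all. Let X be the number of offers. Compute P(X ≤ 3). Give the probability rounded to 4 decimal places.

X ~ Binomial(7, 0.17); P(X ≤ 3) = Σ C(7,k) p^k (1−p)^(7−k) over k:
  k=0: C(7,0)·0.17^0·0.83^7 = 0.271361
  k=1: C(7,1)·0.17^1·0.83^6 = 0.389059
  k=2: C(7,2)·0.17^2·0.83^5 = 0.239060
  k=3: C(7,3)·0.17^3·0.83^4 = 0.081607
Total = 0.981087

0.9811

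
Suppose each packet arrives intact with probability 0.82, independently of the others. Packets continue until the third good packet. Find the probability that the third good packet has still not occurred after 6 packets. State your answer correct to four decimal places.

0.0116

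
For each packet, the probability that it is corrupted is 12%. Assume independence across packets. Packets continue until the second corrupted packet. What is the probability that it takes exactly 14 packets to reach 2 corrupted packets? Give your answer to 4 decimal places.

0.0404

Y = trial on which the second success occurs; negative binomial, r=2, p=0.12.
P(Y=14) = C(13,1) · p^2 · (1−p)^12
= 13 · 0.0144 · 0.21567 = 0.040374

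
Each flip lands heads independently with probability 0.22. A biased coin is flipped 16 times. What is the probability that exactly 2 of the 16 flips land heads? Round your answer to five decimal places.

0.17921

X ~ Binomial(n=16, p=0.22).
P(X=2) = C(16,2) · p^2 · (1−p)^14
= 120 · 0.0484 · 0.030855 = 0.1792054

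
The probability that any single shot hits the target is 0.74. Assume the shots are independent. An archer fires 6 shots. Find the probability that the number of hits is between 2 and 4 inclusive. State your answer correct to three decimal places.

0.484

X ~ Binomial(6, 0.74); P(2 ≤ X ≤ 4) = Σ C(6,k) p^k (1−p)^(6−k) over k:
  k=2: C(6,2)·0.74^2·0.26^4 = 0.03754
  k=3: C(6,3)·0.74^3·0.26^3 = 0.14244
  k=4: C(6,4)·0.74^4·0.26^2 = 0.30406
Total = 0.48404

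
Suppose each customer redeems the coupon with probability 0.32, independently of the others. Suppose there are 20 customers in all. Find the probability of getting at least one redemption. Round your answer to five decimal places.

0.99955

P(at least one) = 1 − P(none) = 1 − (1 − 0.32)^20
= 1 − 0.0004469 = 0.9995531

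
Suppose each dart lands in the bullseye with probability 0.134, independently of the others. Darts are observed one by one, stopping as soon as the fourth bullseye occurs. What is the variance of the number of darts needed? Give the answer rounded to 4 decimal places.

Y = total darts until the fourth success; negative binomial with r=4, p=0.134.
Var(Y) = r(1−p)/p² = 4·0.866 / 0.134² = 192.916017

192.9160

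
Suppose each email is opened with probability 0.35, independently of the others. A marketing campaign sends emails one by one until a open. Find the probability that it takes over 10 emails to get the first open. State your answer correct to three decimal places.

0.013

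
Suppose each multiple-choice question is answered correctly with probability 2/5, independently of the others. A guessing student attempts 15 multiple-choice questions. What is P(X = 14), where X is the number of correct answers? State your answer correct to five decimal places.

0.00002

X ~ Binomial(n=15, p=0.40).
P(X=14) = C(15,14) · p^14 · (1−p)^1
= 15 · 2.6844e-06 · 0.6 = 0.0000242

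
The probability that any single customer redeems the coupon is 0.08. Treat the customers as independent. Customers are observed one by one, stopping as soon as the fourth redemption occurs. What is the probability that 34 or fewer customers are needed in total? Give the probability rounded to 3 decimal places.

0.288

Finishing within 34 customers ⇔ at least 4 successes in the first 34. With X ~ Binomial(34, 0.08), P(Y ≤ 34) = 1 − P(X ≤ 3).
  k=0: C(34,0)·0.08^0·0.92^34 = 0.05872
  k=1: C(34,1)·0.08^1·0.92^33 = 0.17361
  k=2: C(34,2)·0.08^2·0.92^32 = 0.24909
  k=3: C(34,3)·0.08^3·0.92^31 = 0.23104
1 − 0.71245 = 0.28755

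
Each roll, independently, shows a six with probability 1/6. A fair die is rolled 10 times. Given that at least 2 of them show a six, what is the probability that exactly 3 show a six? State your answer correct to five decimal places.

0.30078

X ~ Binomial(10, 0.166667). Want P(X=3 | X≥2) = P(X=3) / P(X≥2).
P(X=3) = C(10,3)·0.166667^3·0.833333^7 = 0.1550454
P(X≥2) = 1 − 0.1615056 − 0.3230112 = 0.5154833
Ratio = 0.1550454 / 0.5154833 = 0.3007767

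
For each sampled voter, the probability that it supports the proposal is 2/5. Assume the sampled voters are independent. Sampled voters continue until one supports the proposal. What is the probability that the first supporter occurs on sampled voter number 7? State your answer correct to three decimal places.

Geometric (trials to first success), p = 0.40.
P(Y = 7) = (1−p)^6 · p = 0.046656 · 0.40 = 0.01866

0.019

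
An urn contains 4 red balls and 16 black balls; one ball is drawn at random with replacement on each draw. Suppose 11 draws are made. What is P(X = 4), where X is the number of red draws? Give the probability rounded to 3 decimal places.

X ~ Binomial(n=11, p=0.20).
P(X=4) = C(11,4) · p^4 · (1−p)^7
= 330 · 0.0016 · 0.20972 = 0.11073

0.111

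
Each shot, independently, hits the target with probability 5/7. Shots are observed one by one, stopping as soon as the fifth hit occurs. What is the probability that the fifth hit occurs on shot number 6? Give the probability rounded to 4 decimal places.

Y = trial on which the fifth success occurs; negative binomial, r=5, p=0.714286.
P(Y=6) = C(5,4) · p^5 · (1−p)^1
= 5 · 0.18593 · 0.28571 = 0.265621

0.2656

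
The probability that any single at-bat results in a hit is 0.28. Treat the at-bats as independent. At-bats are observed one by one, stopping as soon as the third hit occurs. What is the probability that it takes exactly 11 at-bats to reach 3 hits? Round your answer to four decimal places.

Y = trial on which the third success occurs; negative binomial, r=3, p=0.28.
P(Y=11) = C(10,2) · p^3 · (1−p)^8
= 45 · 0.021952 · 0.07222 = 0.071342

0.0713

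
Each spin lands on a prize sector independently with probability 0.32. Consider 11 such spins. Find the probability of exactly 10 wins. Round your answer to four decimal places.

0.0001

X ~ Binomial(n=11, p=0.32).
P(X=10) = C(11,10) · p^10 · (1−p)^1
= 11 · 1.1259e-05 · 0.68 = 0.000084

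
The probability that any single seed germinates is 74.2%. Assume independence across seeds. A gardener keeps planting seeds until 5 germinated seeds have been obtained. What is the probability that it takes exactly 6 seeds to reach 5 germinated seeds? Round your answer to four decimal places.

Y = trial on which the fifth success occurs; negative binomial, r=5, p=0.742.
P(Y=6) = C(5,4) · p^5 · (1−p)^1
= 5 · 0.22492 · 0.258 = 0.290141

0.2901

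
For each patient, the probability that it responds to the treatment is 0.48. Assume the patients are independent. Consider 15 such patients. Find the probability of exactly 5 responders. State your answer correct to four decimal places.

0.1106

X ~ Binomial(n=15, p=0.48).
P(X=5) = C(15,5) · p^5 · (1−p)^10
= 3003 · 0.02548 · 0.0014456 = 0.110610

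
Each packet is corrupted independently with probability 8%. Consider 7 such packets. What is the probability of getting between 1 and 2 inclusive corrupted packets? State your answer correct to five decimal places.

X ~ Binomial(7, 0.08); P(1 ≤ X ≤ 2) = Σ C(7,k) p^k (1−p)^(7−k) over k:
  k=1: C(7,1)·0.08^1·0.92^6 = 0.3395588
  k=2: C(7,2)·0.08^2·0.92^5 = 0.0885806
Total = 0.4281394

0.42814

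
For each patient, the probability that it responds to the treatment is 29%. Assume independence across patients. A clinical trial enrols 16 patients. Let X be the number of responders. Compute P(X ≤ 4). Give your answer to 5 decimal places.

X ~ Binomial(16, 0.29); P(X ≤ 4) = Σ C(16,k) p^k (1−p)^(16−k) over k:
  k=0: C(16,0)·0.29^0·0.71^16 = 0.0041700
  k=1: C(16,1)·0.29^1·0.71^15 = 0.0272517
  k=2: C(16,2)·0.29^2·0.71^14 = 0.0834822
  k=3: C(16,3)·0.29^3·0.71^13 = 0.1591258
  k=4: C(16,4)·0.29^4·0.71^12 = 0.2112339
Total = 0.4852636

0.48526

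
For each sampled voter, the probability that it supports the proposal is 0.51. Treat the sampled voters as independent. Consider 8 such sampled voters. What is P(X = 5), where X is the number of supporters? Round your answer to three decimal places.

0.227

X ~ Binomial(n=8, p=0.51).
P(X=5) = C(8,5) · p^5 · (1−p)^3
= 56 · 0.034503 · 0.11765 = 0.22731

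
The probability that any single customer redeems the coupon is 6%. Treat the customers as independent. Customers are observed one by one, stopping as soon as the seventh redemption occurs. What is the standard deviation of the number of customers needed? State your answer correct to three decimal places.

Y = total customers until the seventh success; negative binomial with r=7, p=0.06.
SD(Y) = √[r(1−p)/p²] = √(1827.77778) = 42.75252

42.753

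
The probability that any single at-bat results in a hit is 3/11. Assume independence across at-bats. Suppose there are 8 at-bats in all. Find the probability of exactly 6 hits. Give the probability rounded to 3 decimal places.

X ~ Binomial(n=8, p=0.272727).
P(X=6) = C(8,6) · p^6 · (1−p)^2
= 28 · 0.0004115 · 0.52893 = 0.00609

0.006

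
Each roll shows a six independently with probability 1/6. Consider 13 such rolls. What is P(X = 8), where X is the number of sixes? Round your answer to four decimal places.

0.0003

X ~ Binomial(n=13, p=0.166667).
P(X=8) = C(13,8) · p^8 · (1−p)^5
= 1287 · 5.9537e-07 · 0.40188 = 0.000308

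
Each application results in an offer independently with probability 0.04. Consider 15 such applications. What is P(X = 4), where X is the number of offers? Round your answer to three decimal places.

X ~ Binomial(n=15, p=0.04).
P(X=4) = C(15,4) · p^4 · (1−p)^11
= 1365 · 2.56e-06 · 0.63824 = 0.00223

0.002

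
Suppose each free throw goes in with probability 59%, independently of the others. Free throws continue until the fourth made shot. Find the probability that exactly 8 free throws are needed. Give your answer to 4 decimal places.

Y = trial on which the fourth success occurs; negative binomial, r=4, p=0.59.
P(Y=8) = C(7,3) · p^4 · (1−p)^4
= 35 · 0.12117 · 0.028258 = 0.119843

0.1198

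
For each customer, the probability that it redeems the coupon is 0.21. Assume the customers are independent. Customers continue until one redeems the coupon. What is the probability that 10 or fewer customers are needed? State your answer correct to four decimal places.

0.9053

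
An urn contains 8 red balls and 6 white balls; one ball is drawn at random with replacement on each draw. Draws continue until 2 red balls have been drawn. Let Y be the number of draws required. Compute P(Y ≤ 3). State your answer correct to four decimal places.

0.6064

Finishing within 3 draws ⇔ at least 2 successes in the first 3. With X ~ Binomial(3, 0.571429), P(Y ≤ 3) = 1 − P(X ≤ 1).
  k=0: C(3,0)·0.571429^0·0.428571^3 = 0.078717
  k=1: C(3,1)·0.571429^1·0.428571^2 = 0.314869
1 − 0.393586 = 0.606414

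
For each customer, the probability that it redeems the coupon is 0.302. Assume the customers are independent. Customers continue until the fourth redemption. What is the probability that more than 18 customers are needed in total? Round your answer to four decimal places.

0.1601

Needing more than 18 customers ⇔ fewer than 4 successes in the first 18. With X ~ Binomial(18, 0.302), P(Y > 18) = P(X ≤ 3).
  k=0: C(18,0)·0.302^0·0.698^18 = 0.001547
  k=1: C(18,1)·0.302^1·0.698^17 = 0.012045
  k=2: C(18,2)·0.302^2·0.698^16 = 0.044299
  k=3: C(18,3)·0.302^3·0.698^15 = 0.102222
P(X ≤ 3) = 0.160112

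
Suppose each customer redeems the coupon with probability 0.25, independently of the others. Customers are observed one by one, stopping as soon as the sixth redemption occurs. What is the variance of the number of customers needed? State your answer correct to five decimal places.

Y = total customers until the sixth success; negative binomial with r=6, p=0.25.
Var(Y) = r(1−p)/p² = 6·0.75 / 0.25² = 72.0000000

72.00000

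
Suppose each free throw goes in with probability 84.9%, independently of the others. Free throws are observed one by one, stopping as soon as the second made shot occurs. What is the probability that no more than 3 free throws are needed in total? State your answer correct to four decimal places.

0.9385

Finishing within 3 free throws ⇔ at least 2 successes in the first 3. With X ~ Binomial(3, 0.849), P(Y ≤ 3) = 1 − P(X ≤ 1).
  k=0: C(3,0)·0.849^0·0.151^3 = 0.003443
  k=1: C(3,1)·0.849^1·0.151^2 = 0.058074
1 − 0.061517 = 0.938483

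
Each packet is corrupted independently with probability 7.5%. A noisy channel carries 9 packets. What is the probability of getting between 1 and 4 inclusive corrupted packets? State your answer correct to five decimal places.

X ~ Binomial(9, 0.075); P(1 ≤ X ≤ 4) = Σ C(9,k) p^k (1−p)^(9−k) over k:
  k=1: C(9,1)·0.075^1·0.925^8 = 0.3617742
  k=2: C(9,2)·0.075^2·0.925^7 = 0.1173322
  k=3: C(9,3)·0.075^3·0.925^6 = 0.0221980
  k=4: C(9,4)·0.075^4·0.925^5 = 0.0026998
Total = 0.5040042

0.50400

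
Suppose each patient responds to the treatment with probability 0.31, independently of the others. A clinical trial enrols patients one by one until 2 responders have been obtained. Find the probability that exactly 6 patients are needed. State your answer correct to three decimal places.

Y = trial on which the second success occurs; negative binomial, r=2, p=0.31.
P(Y=6) = C(5,1) · p^2 · (1−p)^4
= 5 · 0.0961 · 0.22667 = 0.10892

0.109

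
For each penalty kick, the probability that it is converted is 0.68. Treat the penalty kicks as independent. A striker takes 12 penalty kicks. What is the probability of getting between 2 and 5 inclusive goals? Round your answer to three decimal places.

0.054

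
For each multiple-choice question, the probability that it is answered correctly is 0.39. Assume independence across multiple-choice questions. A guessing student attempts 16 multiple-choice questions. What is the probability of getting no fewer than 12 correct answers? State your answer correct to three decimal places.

X ~ Binomial(16, 0.39); P(X ≥ 12) = Σ C(16,k) p^k (1−p)^(16−k) over k:
  k=12: C(16,12)·0.39^12·0.61^4 = 0.00312
  k=13: C(16,13)·0.39^13·0.61^3 = 0.00061
  k=14: C(16,14)·0.39^14·0.61^2 = 0.00008
  k=15: C(16,15)·0.39^15·0.61^1 = 0.00001
  k=16: C(16,16)·0.39^16·0.61^0 = 0.00000
Total = 0.00383

0.004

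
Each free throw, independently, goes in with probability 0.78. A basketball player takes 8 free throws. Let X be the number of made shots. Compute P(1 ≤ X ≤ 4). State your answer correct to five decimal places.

0.07648

X ~ Binomial(8, 0.78); P(1 ≤ X ≤ 4) = Σ C(8,k) p^k (1−p)^(8−k) over k:
  k=1: C(8,1)·0.78^1·0.22^7 = 0.0001556
  k=2: C(8,2)·0.78^2·0.22^6 = 0.0019314
  k=3: C(8,3)·0.78^3·0.22^5 = 0.0136957
  k=4: C(8,4)·0.78^4·0.22^4 = 0.0606970
Total = 0.0764798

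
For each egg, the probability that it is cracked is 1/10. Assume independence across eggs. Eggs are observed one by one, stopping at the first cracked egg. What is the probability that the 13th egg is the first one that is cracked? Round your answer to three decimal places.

Geometric (trials to first success), p = 0.10.
P(Y = 13) = (1−p)^12 · p = 0.28243 · 0.10 = 0.02824

0.028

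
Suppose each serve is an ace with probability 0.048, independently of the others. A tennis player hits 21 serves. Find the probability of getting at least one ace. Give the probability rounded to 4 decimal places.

0.6441

P(at least one) = 1 − P(none) = 1 − (1 − 0.048)^21
= 1 − 0.355939 = 0.644061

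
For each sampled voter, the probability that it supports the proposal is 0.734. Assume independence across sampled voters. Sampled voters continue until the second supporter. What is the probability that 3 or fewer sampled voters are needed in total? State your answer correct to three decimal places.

0.825

Finishing within 3 sampled voters ⇔ at least 2 successes in the first 3. With X ~ Binomial(3, 0.734), P(Y ≤ 3) = 1 − P(X ≤ 1).
  k=0: C(3,0)·0.734^0·0.266^3 = 0.01882
  k=1: C(3,1)·0.734^1·0.266^2 = 0.15580
1 − 0.17463 = 0.82537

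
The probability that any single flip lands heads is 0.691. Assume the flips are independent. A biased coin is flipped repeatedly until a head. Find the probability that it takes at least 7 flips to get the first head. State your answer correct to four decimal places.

0.0009

Y = number of flips to the first success; geometric, p = 0.691.
P(Y > 6) = P(first 6 all fail) = (1−p)^6 = 0.000870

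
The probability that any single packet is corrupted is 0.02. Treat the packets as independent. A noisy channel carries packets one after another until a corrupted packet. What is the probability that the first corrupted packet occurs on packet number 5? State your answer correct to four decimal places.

0.0184

Geometric (trials to first success), p = 0.02.
P(Y = 5) = (1−p)^4 · p = 0.92237 · 0.02 = 0.018447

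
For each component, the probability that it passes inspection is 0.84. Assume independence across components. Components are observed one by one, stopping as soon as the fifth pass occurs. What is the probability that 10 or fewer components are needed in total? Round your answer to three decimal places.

0.998

Finishing within 10 components ⇔ at least 5 successes in the first 10. With X ~ Binomial(10, 0.84), P(Y ≤ 10) = 1 − P(X ≤ 4).
  k=0: C(10,0)·0.84^0·0.16^10 = 0.00000
  k=1: C(10,1)·0.84^1·0.16^9 = 0.00000
  k=2: C(10,2)·0.84^2·0.16^8 = 0.00001
  k=3: C(10,3)·0.84^3·0.16^7 = 0.00019
  k=4: C(10,4)·0.84^4·0.16^6 = 0.00175
1 − 0.00196 = 0.99804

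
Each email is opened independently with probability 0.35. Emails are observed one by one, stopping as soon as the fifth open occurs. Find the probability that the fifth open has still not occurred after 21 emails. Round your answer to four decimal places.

0.0924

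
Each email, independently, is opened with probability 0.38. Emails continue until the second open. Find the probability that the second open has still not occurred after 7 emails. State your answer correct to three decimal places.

0.186

Needing more than 7 emails ⇔ fewer than 2 successes in the first 7. With X ~ Binomial(7, 0.38), P(Y > 7) = P(X ≤ 1).
  k=0: C(7,0)·0.38^0·0.62^7 = 0.03522
  k=1: C(7,1)·0.38^1·0.62^6 = 0.15109
P(X ≤ 1) = 0.18630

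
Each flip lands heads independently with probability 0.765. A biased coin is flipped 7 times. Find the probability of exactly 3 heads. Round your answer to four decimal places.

0.0478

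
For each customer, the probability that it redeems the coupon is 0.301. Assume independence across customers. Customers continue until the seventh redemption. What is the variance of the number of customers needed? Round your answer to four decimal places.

Y = total customers until the seventh success; negative binomial with r=7, p=0.301.
Var(Y) = r(1−p)/p² = 7·0.699 / 0.301² = 54.006026

54.0060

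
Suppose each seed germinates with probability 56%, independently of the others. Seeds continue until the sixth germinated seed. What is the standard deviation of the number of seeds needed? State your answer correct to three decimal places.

Y = total seeds until the sixth success; negative binomial with r=6, p=0.56.
SD(Y) = √[r(1−p)/p²] = √(8.41837) = 2.90144

2.901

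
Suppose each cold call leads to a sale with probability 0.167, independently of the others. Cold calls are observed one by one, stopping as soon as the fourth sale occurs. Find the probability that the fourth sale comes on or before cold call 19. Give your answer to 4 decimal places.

Finishing within 19 cold calls ⇔ at least 4 successes in the first 19. With X ~ Binomial(19, 0.167), P(Y ≤ 19) = 1 − P(X ≤ 3).
  k=0: C(19,0)·0.167^0·0.833^19 = 0.031064
  k=1: C(19,1)·0.167^1·0.833^18 = 0.118326
  k=2: C(19,2)·0.167^2·0.833^17 = 0.213498
  k=3: C(19,3)·0.167^3·0.833^16 = 0.242545
1 − 0.605433 = 0.394567

0.3946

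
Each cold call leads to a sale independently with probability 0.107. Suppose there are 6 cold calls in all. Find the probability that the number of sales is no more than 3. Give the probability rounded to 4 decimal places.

0.9984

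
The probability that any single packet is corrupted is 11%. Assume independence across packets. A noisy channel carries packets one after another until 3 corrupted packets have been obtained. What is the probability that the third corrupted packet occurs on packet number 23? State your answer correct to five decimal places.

Y = trial on which the third success occurs; negative binomial, r=3, p=0.11.
P(Y=23) = C(22,2) · p^3 · (1−p)^20
= 231 · 0.001331 · 0.09723 = 0.0298944

0.02989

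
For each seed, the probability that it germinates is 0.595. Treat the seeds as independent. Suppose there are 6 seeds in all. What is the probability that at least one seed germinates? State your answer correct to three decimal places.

0.996

P(at least one) = 1 − P(none) = 1 − (1 − 0.595)^6
= 1 − 0.00441 = 0.99559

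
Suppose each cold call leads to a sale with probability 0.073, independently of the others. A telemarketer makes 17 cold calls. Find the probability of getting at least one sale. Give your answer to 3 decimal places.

0.724

P(at least one) = 1 − P(none) = 1 − (1 − 0.073)^17
= 1 − 0.27565 = 0.72435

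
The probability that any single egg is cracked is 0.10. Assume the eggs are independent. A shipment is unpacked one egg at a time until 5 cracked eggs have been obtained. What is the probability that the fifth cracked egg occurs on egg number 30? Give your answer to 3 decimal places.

0.017

Y = trial on which the fifth success occurs; negative binomial, r=5, p=0.10.
P(Y=30) = C(29,4) · p^5 · (1−p)^25
= 23751 · 1e-05 · 0.07179 = 0.01705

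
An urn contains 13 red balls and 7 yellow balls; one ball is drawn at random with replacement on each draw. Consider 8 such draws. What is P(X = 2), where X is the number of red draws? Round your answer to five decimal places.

X ~ Binomial(n=8, p=0.65).
P(X=2) = C(8,2) · p^2 · (1−p)^6
= 28 · 0.4225 · 0.0018383 = 0.0217467

0.02175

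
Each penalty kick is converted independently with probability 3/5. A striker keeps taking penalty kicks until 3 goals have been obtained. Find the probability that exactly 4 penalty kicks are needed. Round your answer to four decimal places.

Y = trial on which the third success occurs; negative binomial, r=3, p=0.60.
P(Y=4) = C(3,2) · p^3 · (1−p)^1
= 3 · 0.216 · 0.4 = 0.259200

0.2592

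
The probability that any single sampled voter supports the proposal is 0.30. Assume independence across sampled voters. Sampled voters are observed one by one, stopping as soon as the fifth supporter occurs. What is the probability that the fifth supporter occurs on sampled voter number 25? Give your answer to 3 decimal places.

0.021

Y = trial on which the fifth success occurs; negative binomial, r=5, p=0.30.
P(Y=25) = C(24,4) · p^5 · (1−p)^20
= 10626 · 0.00243 · 0.00079792 = 0.02060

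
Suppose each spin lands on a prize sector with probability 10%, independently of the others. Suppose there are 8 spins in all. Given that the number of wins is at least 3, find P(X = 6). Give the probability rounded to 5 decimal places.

0.00060

X ~ Binomial(8, 0.10). Want P(X=6 | X≥3) = P(X=6) / P(X≥3).
P(X=6) = C(8,6)·0.10^6·0.90^2 = 0.0000227
P(X≥3) = 1 − 0.4304672 − 0.3826375 − 0.1488035 = 0.0380918
Ratio = 0.0000227 / 0.0380918 = 0.0005954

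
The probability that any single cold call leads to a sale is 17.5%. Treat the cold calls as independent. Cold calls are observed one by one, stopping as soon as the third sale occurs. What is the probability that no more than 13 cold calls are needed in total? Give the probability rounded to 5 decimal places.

Finishing within 13 cold calls ⇔ at least 3 successes in the first 13. With X ~ Binomial(13, 0.175), P(Y ≤ 13) = 1 − P(X ≤ 2).
  k=0: C(13,0)·0.175^0·0.825^13 = 0.0820165
  k=1: C(13,1)·0.175^1·0.825^12 = 0.2261668
  k=2: C(13,2)·0.175^2·0.825^11 = 0.2878486
1 − 0.5960319 = 0.4039681

0.40397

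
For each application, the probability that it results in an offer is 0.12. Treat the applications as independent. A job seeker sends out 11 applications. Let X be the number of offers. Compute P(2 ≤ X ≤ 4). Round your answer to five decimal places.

X ~ Binomial(11, 0.12); P(2 ≤ X ≤ 4) = Σ C(11,k) p^k (1−p)^(11−k) over k:
  k=2: C(11,2)·0.12^2·0.88^9 = 0.2506509
  k=3: C(11,3)·0.12^3·0.88^8 = 0.1025390
  k=4: C(11,4)·0.12^4·0.88^7 = 0.0279652
Total = 0.3811551

0.38116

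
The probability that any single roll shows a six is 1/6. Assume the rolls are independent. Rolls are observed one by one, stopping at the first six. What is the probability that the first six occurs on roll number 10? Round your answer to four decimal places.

Geometric (trials to first success), p = 0.166667.
P(Y = 10) = (1−p)^9 · p = 0.19381 · 0.166667 = 0.032301

0.0323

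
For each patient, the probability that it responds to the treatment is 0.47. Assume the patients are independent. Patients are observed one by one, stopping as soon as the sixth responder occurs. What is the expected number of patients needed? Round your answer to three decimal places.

Y = total patients until the sixth success; negative binomial with r=6, p=0.47.
E[Y] = r / p = 6 / 0.47 = 12.76596

12.766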